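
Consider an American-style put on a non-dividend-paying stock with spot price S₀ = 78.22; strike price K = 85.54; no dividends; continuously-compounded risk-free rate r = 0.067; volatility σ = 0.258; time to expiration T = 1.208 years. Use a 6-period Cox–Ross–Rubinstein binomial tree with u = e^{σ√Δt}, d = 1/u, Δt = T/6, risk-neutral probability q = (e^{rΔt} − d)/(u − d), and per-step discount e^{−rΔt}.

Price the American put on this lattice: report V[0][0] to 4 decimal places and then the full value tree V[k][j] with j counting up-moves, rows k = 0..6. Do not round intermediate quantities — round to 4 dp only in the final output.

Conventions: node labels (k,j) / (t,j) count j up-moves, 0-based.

Δt=0.20133  u=1.12273  d=0.89068  q=0.52962  discount=0.98660
step 6 (expiry): payoffs max(K−S,0) = 46.4864 36.3119 23.4866 7.3200 0.0000 0.0000 0.0000
k=5: (k=5,j=0): S=43.8467, K−S=41.6933, hold=40.5471 ⇒ V=41.6933 exercise | (k=5,j=1): S=55.2700, K−S=30.2700, hold=29.1239 ⇒ V=30.2700 exercise | (k=5,j=2): S=69.6693, K−S=15.8707, hold=14.7245 ⇒ V=15.8707 exercise | (k=5,j=3): S=87.8201, K−S=0.0000, hold=3.3971 ⇒ V=3.3971 continue | (k=5,j=4): S=110.6996, K−S=0.0000, hold=0.0000 ⇒ V=0.0000 continue | (k=5,j=5): S=139.5399, K−S=0.0000, hold=0.0000 ⇒ V=0.0000 continue
k=4: (k=4,j=0): S=49.2281, K−S=36.3119, hold=35.1657 ⇒ V=36.3119 exercise | (k=4,j=1): S=62.0534, K−S=23.4866, hold=22.3405 ⇒ V=23.4866 exercise | (k=4,j=2): S=78.2200, K−S=7.3200, hold=9.1403 ⇒ V=9.1403 continue | (k=4,j=3): S=98.5984, K−S=0.0000, hold=1.5765 ⇒ V=1.5765 continue | (k=4,j=4): S=124.2860, K−S=0.0000, hold=0.0000 ⇒ V=0.0000 continue
k=3: (k=3,j=0): S=55.2700, K−S=30.2700, hold=29.1239 ⇒ V=30.2700 exercise | (k=3,j=1): S=69.6693, K−S=15.8707, hold=15.6757 ⇒ V=15.8707 exercise | (k=3,j=2): S=87.8201, K−S=0.0000, hold=5.0656 ⇒ V=5.0656 continue | (k=3,j=3): S=110.6996, K−S=0.0000, hold=0.7316 ⇒ V=0.7316 continue
k=2: (k=2,j=0): S=62.0534, K−S=23.4866, hold=22.3405 ⇒ V=23.4866 exercise | (k=2,j=1): S=78.2200, K−S=7.3200, hold=10.0122 ⇒ V=10.0122 continue | (k=2,j=2): S=98.5984, K−S=0.0000, hold=2.7331 ⇒ V=2.7331 continue
k=1: (k=1,j=0): S=69.6693, K−S=15.8707, hold=16.1312 ⇒ V=16.1312 continue | (k=1,j=1): S=87.8201, K−S=0.0000, hold=6.0746 ⇒ V=6.0746 continue
k=0: (k=0,j=0): S=78.2200, K−S=7.3200, hold=10.6603 ⇒ V=10.6603 continue

price = 10.6603
tree:
10.6603
16.1312 6.0746
23.4866 10.0122 2.7331
30.2700 15.8707 5.0656 0.7316
36.3119 23.4866 9.1403 1.5765 0.0000
41.6933 30.2700 15.8707 3.3971 0.0000 0.0000
46.4864 36.3119 23.4866 7.3200 0.0000 0.0000 0.0000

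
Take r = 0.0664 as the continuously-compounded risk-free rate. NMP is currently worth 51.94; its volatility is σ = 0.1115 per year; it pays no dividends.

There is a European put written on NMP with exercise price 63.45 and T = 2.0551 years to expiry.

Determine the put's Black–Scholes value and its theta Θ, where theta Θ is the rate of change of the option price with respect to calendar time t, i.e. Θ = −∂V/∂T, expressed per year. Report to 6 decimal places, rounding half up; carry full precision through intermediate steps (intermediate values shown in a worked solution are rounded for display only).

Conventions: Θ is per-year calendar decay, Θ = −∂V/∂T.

price = 5.392814
Θ = 1.747632

σ√T = 0.1115·√2.0551 = 0.159842
d₁ = (ln(S/K) + (r+σ²/2)T) / (σ√T) = (ln(51.94/63.45) + (0.0664+0.1115²/2)·2.0551) / 0.159842 = (-0.200163 + 0.149233) / 0.159842 = -0.318624
d₂ = d₁ − σ√T = -0.318624 − 0.159842 = -0.478466
e^{−rT} = 0.872442
N(−d₁) = 0.624994,  N(−d₂) = 0.683841
Put price V = K·e^{−rT}·N(−d₂) − S·N(−d₁) = 37.855017 − 32.462202 = 5.392814
φ(d₁) = (1/√(2π))·e^{−d₁²/2} = 0.379197
Θ = −S·φ(d₁)·σ/(2√T) + r·K·e^{−rT}·N(−d₂) = −0.765941 + 2.513573 = 1.747632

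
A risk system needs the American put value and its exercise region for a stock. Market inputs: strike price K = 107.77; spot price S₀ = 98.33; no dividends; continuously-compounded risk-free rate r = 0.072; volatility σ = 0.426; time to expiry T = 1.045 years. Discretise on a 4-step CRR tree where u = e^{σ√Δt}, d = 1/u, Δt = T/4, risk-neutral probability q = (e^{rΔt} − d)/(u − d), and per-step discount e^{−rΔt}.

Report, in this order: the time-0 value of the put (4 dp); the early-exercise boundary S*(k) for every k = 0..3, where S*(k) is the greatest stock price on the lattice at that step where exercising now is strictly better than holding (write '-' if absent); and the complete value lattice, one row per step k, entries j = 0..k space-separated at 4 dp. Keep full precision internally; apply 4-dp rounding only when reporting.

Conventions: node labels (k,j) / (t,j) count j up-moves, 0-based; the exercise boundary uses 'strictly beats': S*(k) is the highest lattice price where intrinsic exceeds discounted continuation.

price = 19.6643
boundary = - - 63.6150 79.0902
tree:
19.6643
30.1332 9.4896
44.1550 16.6529 2.3736
56.6022 28.6798 4.7336 0.0000
66.6140 44.1550 9.4400 0.0000 0.0000

params: Δt=0.26125 u=1.24326 d=0.80433 q=0.48904 e^(-rΔt)=0.98137
t_4 payoffs: 66.6140 44.1550 9.4400 0.0000 0.0000
t_3: node(3,0) S=51.1678 payoff=56.6022 vs cont=54.5940 → 56.6022 [stop]  node(3,1) S=79.0902 payoff=28.6798 vs cont=26.6716 → 28.6798 [stop]  node(3,2) S=122.2501 payoff=0.0000 vs cont=4.7336 → 4.7336 [wait]  node(3,3) S=188.9625 payoff=0.0000 vs cont=0.0000 → 0.0000 [wait]  ⇒ S*(3)=79.0902
t_2: node(2,0) S=63.6150 payoff=44.1550 vs cont=42.1468 → 44.1550 [stop]  node(2,1) S=98.3300 payoff=9.4400 vs cont=16.6529 → 16.6529 [wait]  node(2,2) S=151.9891 payoff=0.0000 vs cont=2.3736 → 2.3736 [wait]  ⇒ S*(2)=63.6150
t_1: node(1,0) S=79.0902 payoff=28.6798 vs cont=30.1332 → 30.1332 [wait]  node(1,1) S=122.2501 payoff=0.0000 vs cont=9.4896 → 9.4896 [wait]  ⇒ S*(1)=-
t_0: node(0,0) S=98.3300 payoff=9.4400 vs cont=19.6643 → 19.6643 [wait]  ⇒ S*(0)=-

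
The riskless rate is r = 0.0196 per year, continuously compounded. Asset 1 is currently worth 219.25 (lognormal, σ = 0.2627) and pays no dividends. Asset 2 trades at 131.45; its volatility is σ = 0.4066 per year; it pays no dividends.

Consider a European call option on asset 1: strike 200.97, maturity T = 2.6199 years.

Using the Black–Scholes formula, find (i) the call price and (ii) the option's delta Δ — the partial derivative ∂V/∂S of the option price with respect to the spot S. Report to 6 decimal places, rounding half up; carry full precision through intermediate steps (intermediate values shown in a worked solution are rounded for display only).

price = 50.480410
Δ = 0.704749

σ√T = 0.2627·√2.6199 = 0.425209
d₁ = (ln(S/K) + (r+σ²/2)T) / (σ√T) = (ln(219.25/200.97) + (0.0196+0.2627²/2)·2.6199) / 0.425209 = (0.087057 + 0.141751) / 0.425209 = 0.538108
d₂ = d₁ − σ√T = 0.538108 − 0.425209 = 0.112899
e^{−rT} = 0.949946
N(d₁) = 0.704749,  N(d₂) = 0.544945
Call price V = S·N(d₁) − K·e^{−rT}·N(d₂) = 154.516167 − 104.035757 = 50.480410
Δ = N(d₁) = 0.704749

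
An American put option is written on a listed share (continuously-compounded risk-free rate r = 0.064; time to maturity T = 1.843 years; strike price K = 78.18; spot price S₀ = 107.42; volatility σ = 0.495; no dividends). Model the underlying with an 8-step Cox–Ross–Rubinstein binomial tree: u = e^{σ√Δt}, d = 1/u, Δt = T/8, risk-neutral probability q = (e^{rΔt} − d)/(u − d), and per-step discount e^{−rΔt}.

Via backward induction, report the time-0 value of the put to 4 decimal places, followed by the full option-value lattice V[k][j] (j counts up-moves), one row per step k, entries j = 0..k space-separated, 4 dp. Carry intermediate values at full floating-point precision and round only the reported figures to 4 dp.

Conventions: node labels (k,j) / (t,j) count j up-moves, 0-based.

price = 9.7239
tree:
9.7239
14.1523 5.0731
20.0691 7.9750 1.9847
27.6066 12.2640 3.4252 0.4348
36.6508 18.3523 5.8352 0.8354 0.0000
45.4330 26.5284 9.7782 1.6053 0.0000 0.0000
52.3581 36.6508 16.0333 3.0845 0.0000 0.0000 0.0000
57.8187 45.4330 25.5132 5.9270 0.0000 0.0000 0.0000 0.0000
62.1245 52.3581 36.6508 11.3887 0.0000 0.0000 0.0000 0.0000 0.0000

Δt=0.23037  u=1.26819  d=0.78853  q=0.47185  discount=0.98536
step 8 (expiry): payoffs max(K−S,0) = 62.1245 52.3581 36.6508 11.3887 0.0000 0.0000 0.0000 0.0000 0.0000
k=7: (k=7,j=0): S=20.3613, K−S=57.8187, hold=56.6745 ⇒ V=57.8187 exercise | (k=7,j=1): S=32.7470, K−S=45.4330, hold=44.2888 ⇒ V=45.4330 exercise | (k=7,j=2): S=52.6668, K−S=25.5132, hold=24.3690 ⇒ V=25.5132 exercise | (k=7,j=3): S=84.7037, K−S=0.0000, hold=5.9270 ⇒ V=5.9270 continue | (k=7,j=4): S=136.2285, K−S=0.0000, hold=0.0000 ⇒ V=0.0000 continue | (k=7,j=5): S=219.0955, K−S=0.0000, hold=0.0000 ⇒ V=0.0000 continue | (k=7,j=6): S=352.3701, K−S=0.0000, hold=0.0000 ⇒ V=0.0000 continue | (k=7,j=7): S=566.7148, K−S=0.0000, hold=0.0000 ⇒ V=0.0000 continue
k=6: (k=6,j=0): S=25.8219, K−S=52.3581, hold=51.2139 ⇒ V=52.3581 exercise | (k=6,j=1): S=41.5292, K−S=36.6508, hold=35.5065 ⇒ V=36.6508 exercise | (k=6,j=2): S=66.7913, K−S=11.3887, hold=16.0333 ⇒ V=16.0333 continue | (k=6,j=3): S=107.4200, K−S=0.0000, hold=3.0845 ⇒ V=3.0845 continue | (k=6,j=4): S=172.7630, K−S=0.0000, hold=0.0000 ⇒ V=0.0000 continue | (k=6,j=5): S=277.8537, K−S=0.0000, hold=0.0000 ⇒ V=0.0000 continue | (k=6,j=6): S=446.8706, K−S=0.0000, hold=0.0000 ⇒ V=0.0000 continue
k=5: (k=5,j=0): S=32.7470, K−S=45.4330, hold=44.2888 ⇒ V=45.4330 exercise | (k=5,j=1): S=52.6668, K−S=25.5132, hold=26.5284 ⇒ V=26.5284 continue | (k=5,j=2): S=84.7037, K−S=0.0000, hold=9.7782 ⇒ V=9.7782 continue | (k=5,j=3): S=136.2285, K−S=0.0000, hold=1.6053 ⇒ V=1.6053 continue | (k=5,j=4): S=219.0955, K−S=0.0000, hold=0.0000 ⇒ V=0.0000 continue | (k=5,j=5): S=352.3701, K−S=0.0000, hold=0.0000 ⇒ V=0.0000 continue
k=4: (k=4,j=0): S=41.5292, K−S=36.6508, hold=35.9785 ⇒ V=36.6508 exercise | (k=4,j=1): S=66.7913, K−S=11.3887, hold=18.3523 ⇒ V=18.3523 continue | (k=4,j=2): S=107.4200, K−S=0.0000, hold=5.8352 ⇒ V=5.8352 continue | (k=4,j=3): S=172.7630, K−S=0.0000, hold=0.8354 ⇒ V=0.8354 continue | (k=4,j=4): S=277.8537, K−S=0.0000, hold=0.0000 ⇒ V=0.0000 continue
k=3: (k=3,j=0): S=52.6668, K−S=25.5132, hold=27.6066 ⇒ V=27.6066 continue | (k=3,j=1): S=84.7037, K−S=0.0000, hold=12.2640 ⇒ V=12.2640 continue | (k=3,j=2): S=136.2285, K−S=0.0000, hold=3.4252 ⇒ V=3.4252 continue | (k=3,j=3): S=219.0955, K−S=0.0000, hold=0.4348 ⇒ V=0.4348 continue
k=2: (k=2,j=0): S=66.7913, K−S=11.3887, hold=20.0691 ⇒ V=20.0691 continue | (k=2,j=1): S=107.4200, K−S=0.0000, hold=7.9750 ⇒ V=7.9750 continue | (k=2,j=2): S=172.7630, K−S=0.0000, hold=1.9847 ⇒ V=1.9847 continue
k=1: (k=1,j=0): S=84.7037, K−S=0.0000, hold=14.1523 ⇒ V=14.1523 continue | (k=1,j=1): S=136.2285, K−S=0.0000, hold=5.0731 ⇒ V=5.0731 continue
k=0: (k=0,j=0): S=107.4200, K−S=0.0000, hold=9.7239 ⇒ V=9.7239 continue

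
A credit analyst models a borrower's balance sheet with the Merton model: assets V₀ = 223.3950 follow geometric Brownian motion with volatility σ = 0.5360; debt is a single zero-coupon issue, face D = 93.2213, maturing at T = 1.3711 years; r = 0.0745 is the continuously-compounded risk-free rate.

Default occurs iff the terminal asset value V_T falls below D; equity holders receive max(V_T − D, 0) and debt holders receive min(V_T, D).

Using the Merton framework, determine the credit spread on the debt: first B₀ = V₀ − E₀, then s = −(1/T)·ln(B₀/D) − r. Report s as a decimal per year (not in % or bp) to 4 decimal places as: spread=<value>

spread=0.0188

Work the structural quantities from V₀ = 223.3950 against face 93.2213:
d₁ = [ln(V₀/D) + (r + σ²/2)T] / (σ√T)
   = [ln(223.3950/93.2213) + (0.0745 + 0.5·0.5360²)·1.3711] / (0.5360·√1.3711)
   = [0.873965 + 0.299103] / 0.627624 = 1.869063
d₂ = d₁ − σ√T = 1.869063 − 0.627624 = 1.241439
N(d₁) = 0.969193,  N(d₂) = 0.892778,  e^(−rT) = 0.902897
E₀ = V₀·N(d₁) − D·e^(−rT)·N(d₂)
   = 223.3950·0.969193 − 93.2213·0.902897·0.892778 = 141.368417
B₀ = V₀ − E₀ = 223.3950 − 141.368417 = 82.026583
spread = −(1/T)·ln(B₀/D) − r = −(1/1.3711)·ln(82.026583/93.2213) − 0.0745 = 0.01880673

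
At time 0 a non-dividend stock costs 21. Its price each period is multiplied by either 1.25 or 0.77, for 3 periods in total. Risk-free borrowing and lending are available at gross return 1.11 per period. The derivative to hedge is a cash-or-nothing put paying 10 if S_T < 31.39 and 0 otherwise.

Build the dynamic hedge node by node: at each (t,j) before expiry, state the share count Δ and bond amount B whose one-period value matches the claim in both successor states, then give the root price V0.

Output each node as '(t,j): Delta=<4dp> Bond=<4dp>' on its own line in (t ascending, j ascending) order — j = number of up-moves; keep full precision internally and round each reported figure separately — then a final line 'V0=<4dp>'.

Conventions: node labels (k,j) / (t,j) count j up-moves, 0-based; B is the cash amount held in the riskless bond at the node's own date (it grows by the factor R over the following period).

Under the risk-neutral measure, an up-move has probability p* = (R−d)/(u−d) = 0.7083 and values discount at R = 1.11.
Expiry values: V(3,0)=10.0000, V(3,1)=10.0000, V(3,2)=10.0000, V(3,3)=0.0000
(2,0): S=12.4509. Δ = (V_up−V_dn)/(S_up−S_dn) = (10.0000−10.0000)/(15.5636−9.5872) = 0.0000. V = [p*·10.0000 + (1−p*)·10.0000]/1.11 = 9.0090. B = V − Δ·S = 9.0090.
(2,1): S=20.2125. Δ = (V_up−V_dn)/(S_up−S_dn) = (10.0000−10.0000)/(25.2656−15.5636) = 0.0000. V = [p*·10.0000 + (1−p*)·10.0000]/1.11 = 9.0090. B = V − Δ·S = 9.0090.
(2,2): S=32.8125. Δ = (V_up−V_dn)/(S_up−S_dn) = (0.0000−10.0000)/(41.0156−25.2656) = -0.6349. V = [p*·0.0000 + (1−p*)·10.0000]/1.11 = 2.6276. B = V − Δ·S = 23.4610.
(1,0): S=16.1700. Δ = (V_up−V_dn)/(S_up−S_dn) = (9.0090−9.0090)/(20.2125−12.4509) = 0.0000. V = [p*·9.0090 + (1−p*)·9.0090]/1.11 = 8.1162. B = V − Δ·S = 8.1162.
(1,1): S=26.2500. Δ = (V_up−V_dn)/(S_up−S_dn) = (2.6276−9.0090)/(32.8125−20.2125) = -0.5065. V = [p*·2.6276 + (1−p*)·9.0090]/1.11 = 4.0440. B = V − Δ·S = 17.3386.
(0,0): S=21.0000. Δ = (V_up−V_dn)/(S_up−S_dn) = (4.0440−8.1162)/(26.2500−16.1700) = -0.4040. V = [p*·4.0440 + (1−p*)·8.1162]/1.11 = 4.7133. B = V − Δ·S = 13.1970.
Verification: the root portfolio costs Δ(0,0)·S0 + B(0,0) = 4.7133, matching V0.

(0,0): Delta=-0.4040 Bond=13.1970
(1,0): Delta=0.0000 Bond=8.1162
(1,1): Delta=-0.5065 Bond=17.3386
(2,0): Delta=0.0000 Bond=9.0090
(2,1): Delta=0.0000 Bond=9.0090
(2,2): Delta=-0.6349 Bond=23.4610
V0=4.7133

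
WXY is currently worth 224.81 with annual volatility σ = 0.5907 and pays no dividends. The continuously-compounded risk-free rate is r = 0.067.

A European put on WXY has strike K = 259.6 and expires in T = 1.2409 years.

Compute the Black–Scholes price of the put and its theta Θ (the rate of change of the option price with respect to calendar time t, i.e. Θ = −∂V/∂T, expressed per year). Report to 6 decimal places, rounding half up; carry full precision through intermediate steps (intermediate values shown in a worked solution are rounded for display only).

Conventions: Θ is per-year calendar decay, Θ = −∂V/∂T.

price = 67.067653
Θ = -12.506631

σ√T = 0.5907·√1.2409 = 0.658014
d₁ = (ln(S/K) + (r+σ²/2)T) / (σ√T) = (ln(224.81/259.6) + (0.067+0.5907²/2)·1.2409) / 0.658014 = (-0.143886 + 0.299632) / 0.658014 = 0.236690
d₂ = d₁ − σ√T = 0.236690 − 0.658014 = -0.421324
e^{−rT} = 0.920222
N(−d₁) = 0.406449,  N(−d₂) = 0.663241
Put price V = K·e^{−rT}·N(−d₂) − S·N(−d₁) = 158.441381 − 91.373728 = 67.067653
φ(d₁) = (1/√(2π))·e^{−d₁²/2} = 0.387923
Θ = −S·φ(d₁)·σ/(2√T) + r·K·e^{−rT}·N(−d₂) = −23.122204 + 10.615573 = -12.506631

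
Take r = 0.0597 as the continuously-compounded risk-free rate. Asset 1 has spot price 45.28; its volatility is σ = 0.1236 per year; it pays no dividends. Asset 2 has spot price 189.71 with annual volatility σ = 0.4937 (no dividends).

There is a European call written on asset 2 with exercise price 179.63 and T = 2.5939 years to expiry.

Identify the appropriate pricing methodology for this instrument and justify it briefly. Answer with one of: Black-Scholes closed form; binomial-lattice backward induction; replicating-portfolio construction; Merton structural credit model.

Key observation: the strike-179.63 call on asset 2 is European-exercise on a continuously-modelled lognormal underlying, so its value is a single closed-form evaluation.

framework: Black-Scholes closed form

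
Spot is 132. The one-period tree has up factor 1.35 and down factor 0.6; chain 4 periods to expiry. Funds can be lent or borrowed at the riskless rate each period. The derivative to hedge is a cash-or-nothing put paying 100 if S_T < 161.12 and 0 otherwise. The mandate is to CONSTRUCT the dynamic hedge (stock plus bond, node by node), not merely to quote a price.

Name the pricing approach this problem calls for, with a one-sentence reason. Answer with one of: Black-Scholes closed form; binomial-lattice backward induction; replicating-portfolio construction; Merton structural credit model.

framework: replicating-portfolio construction

Key observation: the mandate to exhibit the hedge at every date and state singles out the replicating-portfolio construction on the 4-period tree with factors 1.35 and 0.6 from 132.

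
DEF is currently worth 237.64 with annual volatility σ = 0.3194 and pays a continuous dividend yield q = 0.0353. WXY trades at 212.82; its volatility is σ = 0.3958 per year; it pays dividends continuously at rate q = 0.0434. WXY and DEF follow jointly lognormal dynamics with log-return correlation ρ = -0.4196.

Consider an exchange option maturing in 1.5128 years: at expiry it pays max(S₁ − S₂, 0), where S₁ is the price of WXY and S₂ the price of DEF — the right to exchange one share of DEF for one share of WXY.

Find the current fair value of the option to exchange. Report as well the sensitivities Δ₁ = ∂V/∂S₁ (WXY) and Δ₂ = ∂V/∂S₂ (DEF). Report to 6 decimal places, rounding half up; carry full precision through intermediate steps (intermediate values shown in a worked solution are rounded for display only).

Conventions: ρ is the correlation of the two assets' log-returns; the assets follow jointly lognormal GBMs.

σ_eff = √(σ₁² + σ₂² − 2ρσ₁σ₂) = √(0.3958² + 0.3194² − 2·-0.4196·0.3958·0.3194) = 0.603957
d₁ = (ln(S₁/S₂) + (q₂ − q₁ + σ_eff²/2)T) / (σ_eff√T) = (ln(212.82/237.64) + (0.0353 − 0.0434 + 0.182382)·1.5128) / 0.742843 = 0.206428
d₂ = d₁ − σ_eff√T = 0.206428 − 0.742843 = -0.536414
N(d₁) = 0.581772,  N(d₂) = 0.295836
V = S₁·e^{−q₁T}·N(d₁) − S₂·e^{−q₂T}·N(d₂) = 115.944818 − 66.646685 = 49.298133
Key observation: pricing in DEF-units makes this a unit-strike call on the ratio S₁/S₂ — the risk-free rate cancels and cannot affect the value.
Δ₁ = e^{−q₁T}·N(d₁) = 0.544802;  Δ₂ = −e^{−q₂T}·N(d₂) = -0.280452

exchange price = 49.298133
Δ1 = 0.544802
Δ2 = -0.280452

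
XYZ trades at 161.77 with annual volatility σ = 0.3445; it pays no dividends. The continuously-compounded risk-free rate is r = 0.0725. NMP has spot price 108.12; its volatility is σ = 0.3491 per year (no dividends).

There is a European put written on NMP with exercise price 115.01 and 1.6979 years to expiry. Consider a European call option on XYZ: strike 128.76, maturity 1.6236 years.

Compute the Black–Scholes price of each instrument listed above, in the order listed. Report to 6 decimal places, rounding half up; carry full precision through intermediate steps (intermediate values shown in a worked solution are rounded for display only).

[NMP put K=115.01]
σ√T = 0.3491·√1.6979 = 0.454889
d₁ = (ln(S/K) + (r+σ²/2)T) / (σ√T) = (ln(108.12/115.01) + (0.0725+0.3491²/2)·1.6979) / 0.454889 = (-0.061777 + 0.226560) / 0.454889 = 0.362248
d₂ = d₁ − σ√T = 0.362248 − 0.454889 = -0.092642
e^{−rT} = 0.884177
N(−d₁) = 0.358584,  N(−d₂) = 0.536906
price = K·e^{−rT}·N(−d₂) − S·N(−d₁) = 54.597552 − 38.770050 = 15.827502
[XYZ call K=128.76]
σ√T = 0.3445·√1.6236 = 0.438964
d₁ = (ln(S/K) + (r+σ²/2)T) / (σ√T) = (ln(161.77/128.76) + (0.0725+0.3445²/2)·1.6236) / 0.438964 = (0.228225 + 0.214056) / 0.438964 = 1.007557
d₂ = d₁ − σ√T = 1.007557 − 0.438964 = 0.568593
e^{−rT} = 0.888953
N(d₁) = 0.843166,  N(d₂) = 0.715184
price = S·N(d₁) − K·e^{−rT}·N(d₂) = 136.399021 − 81.861065 = 54.537956

price(NMP put K=115.01) = 15.827502
price(XYZ call K=128.76) = 54.537956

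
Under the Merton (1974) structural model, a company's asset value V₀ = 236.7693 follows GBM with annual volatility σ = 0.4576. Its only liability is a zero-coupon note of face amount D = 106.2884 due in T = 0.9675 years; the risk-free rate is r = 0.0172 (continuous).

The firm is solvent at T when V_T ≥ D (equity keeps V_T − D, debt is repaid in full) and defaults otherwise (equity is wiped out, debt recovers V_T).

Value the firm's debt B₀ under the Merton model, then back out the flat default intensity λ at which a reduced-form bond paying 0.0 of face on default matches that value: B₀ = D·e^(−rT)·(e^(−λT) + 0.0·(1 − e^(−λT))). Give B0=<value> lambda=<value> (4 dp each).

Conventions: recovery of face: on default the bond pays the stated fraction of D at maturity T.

With assets at 236.7693 and a single debt payment of 106.2884 at 0.9675 years:
d₁ = [ln(V₀/D) + (r + σ²/2)T] / (σ√T)
   = [ln(236.7693/106.2884) + (0.0172 + 0.5·0.4576²)·0.9675] / (0.4576·√0.9675)
   = [0.800930 + 0.117937] / 0.450103 = 2.041462
d₂ = d₁ − σ√T = 2.041462 − 0.450103 = 1.591359
N(d₁) = 0.979398,  N(d₂) = 0.944236,  e^(−rT) = 0.983497
E₀ = V₀·N(d₁) − D·e^(−rT)·N(d₂)
   = 236.7693·0.979398 − 106.2884·0.983497·0.944236 = 133.186266
B₀ = V₀ − E₀ = 236.7693 − 133.186266 = 103.583034
e^(−λT) = (B₀·e^(rT)/D − 0)/(1 − 0) = (103.5830·1.016780/106.2884 − 0)/1 = 0.99089973
λ = −ln(0.99089973)/0.9675 = 0.009449

B0=103.5830 lambda=0.0094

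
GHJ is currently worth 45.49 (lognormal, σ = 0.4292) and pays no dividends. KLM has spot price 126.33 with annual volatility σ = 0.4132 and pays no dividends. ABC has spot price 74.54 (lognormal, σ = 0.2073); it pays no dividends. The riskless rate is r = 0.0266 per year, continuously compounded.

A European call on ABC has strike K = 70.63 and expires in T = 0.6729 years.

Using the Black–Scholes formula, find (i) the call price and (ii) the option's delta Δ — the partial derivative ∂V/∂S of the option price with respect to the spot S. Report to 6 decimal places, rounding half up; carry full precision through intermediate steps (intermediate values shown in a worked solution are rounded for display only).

σ√T = 0.2073·√0.6729 = 0.170049
d₁ = (ln(S/K) + (r+σ²/2)T) / (σ√T) = (ln(74.54/70.63) + (0.0266+0.2073²/2)·0.6729) / 0.170049 = (0.053881 + 0.032358) / 0.170049 = 0.507138
d₂ = d₁ − σ√T = 0.507138 − 0.170049 = 0.337089
e^{−rT} = 0.982260
N(d₁) = 0.693971,  N(d₂) = 0.631975
Call price V = S·N(d₁) − K·e^{−rT}·N(d₂) = 51.728600 − 43.844552 = 7.884048
Δ = N(d₁) = 0.693971

price = 7.884048
Δ = 0.693971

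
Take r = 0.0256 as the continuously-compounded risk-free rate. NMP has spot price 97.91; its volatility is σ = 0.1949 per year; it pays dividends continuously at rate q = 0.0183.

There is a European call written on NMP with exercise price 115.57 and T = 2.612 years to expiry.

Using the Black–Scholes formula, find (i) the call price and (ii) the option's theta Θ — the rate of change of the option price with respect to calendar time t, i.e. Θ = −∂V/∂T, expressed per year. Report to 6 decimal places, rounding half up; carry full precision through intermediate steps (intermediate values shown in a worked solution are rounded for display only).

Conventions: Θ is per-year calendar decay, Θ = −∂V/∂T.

price = 6.556745
Θ = -2.231313

σ√T = 0.1949·√2.612 = 0.314991
d₁ = (ln(S/K) + (r−q+σ²/2)T) / (σ√T) = (ln(97.91/115.57) + (0.0256−0.0183+0.1949²/2)·2.612) / 0.314991 = (-0.165828 + 0.068677) / 0.314991 = -0.308423
d₂ = d₁ − σ√T = -0.308423 − 0.314991 = -0.623414
e^{−rT} = 0.935319
e^{−qT} = 0.953325
N(d₁) = 0.378880,  N(d₂) = 0.266506
Call price V = S·e^{−qT}·N(d₁) − K·e^{−rT}·N(d₂) = 35.364710 − 28.807966 = 6.556745
φ(d₁) = (1/√(2π))·e^{−d₁²/2} = 0.380412
Θ = −S·e^{−qT}·φ(d₁)·σ/(2√T) + q·S·e^{−qT}·N(d₁) − r·K·e^{−rT}·N(d₂) = −2.141003 + 0.647174 − 0.737484 = -2.231313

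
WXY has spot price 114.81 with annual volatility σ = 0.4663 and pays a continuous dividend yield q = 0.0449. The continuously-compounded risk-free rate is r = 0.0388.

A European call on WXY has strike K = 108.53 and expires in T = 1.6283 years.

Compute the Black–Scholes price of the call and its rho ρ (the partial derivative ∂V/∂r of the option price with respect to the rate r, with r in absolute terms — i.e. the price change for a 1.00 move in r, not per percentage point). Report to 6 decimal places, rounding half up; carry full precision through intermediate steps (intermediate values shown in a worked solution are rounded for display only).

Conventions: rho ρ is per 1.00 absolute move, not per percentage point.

σ√T = 0.4663·√1.6283 = 0.595021
d₁ = (ln(S/K) + (r−q+σ²/2)T) / (σ√T) = (ln(114.81/108.53) + (0.0388−0.0449+0.4663²/2)·1.6283) / 0.595021 = (0.056252 + 0.167093) / 0.595021 = 0.375356
d₂ = d₁ − σ√T = 0.375356 − 0.595021 = -0.219666
e^{−rT} = 0.938776
e^{−qT} = 0.929498
N(d₁) = 0.646302,  N(d₂) = 0.413066
Call price V = S·e^{−qT}·N(d₁) − K·e^{−rT}·N(d₂) = 68.970541 − 42.085359 = 26.885182
ρ = K·T·e^{−rT}·N(d₂) = 68.527589

price = 26.885182
ρ = 68.527589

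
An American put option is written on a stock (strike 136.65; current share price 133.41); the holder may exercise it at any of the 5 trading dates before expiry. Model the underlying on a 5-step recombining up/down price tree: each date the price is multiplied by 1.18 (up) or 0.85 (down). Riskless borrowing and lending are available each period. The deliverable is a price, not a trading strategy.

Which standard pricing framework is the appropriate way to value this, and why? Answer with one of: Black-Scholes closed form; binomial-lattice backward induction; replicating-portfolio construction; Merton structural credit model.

Key observation: with exercise allowed before expiry on a discrete up/down model (5 steps from spot 133.41), the strike-136.65 put's value must be rolled back through the tree testing early exercise at each node.

framework: binomial-lattice backward induction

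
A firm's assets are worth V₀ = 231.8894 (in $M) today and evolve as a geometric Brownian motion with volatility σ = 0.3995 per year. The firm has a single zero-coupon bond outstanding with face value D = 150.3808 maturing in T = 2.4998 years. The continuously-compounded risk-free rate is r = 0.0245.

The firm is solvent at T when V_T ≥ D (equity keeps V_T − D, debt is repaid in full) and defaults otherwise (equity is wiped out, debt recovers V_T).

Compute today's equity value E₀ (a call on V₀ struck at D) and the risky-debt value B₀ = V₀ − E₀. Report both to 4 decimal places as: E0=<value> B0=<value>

E0=104.2124 B0=127.6770

Work the structural quantities from V₀ = 231.8894 against face 150.3808:
d₁ = [ln(V₀/D) + (r + σ²/2)T] / (σ√T)
   = [ln(231.8894/150.3808) + (0.0245 + 0.5·0.3995²)·2.4998] / (0.3995·√2.4998)
   = [0.433090 + 0.260729] / 0.631640 = 1.098441
d₂ = d₁ − σ√T = 1.098441 − 0.631640 = 0.466802
N(d₁) = 0.863994,  N(d₂) = 0.679679,  e^(−rT) = 0.940593
E₀ = V₀·N(d₁) − D·e^(−rT)·N(d₂)
   = 231.8894·0.863994 − 150.3808·0.940593·0.679679 = 104.212448
B₀ = V₀ − E₀ = 231.8894 − 104.212448 = 127.676952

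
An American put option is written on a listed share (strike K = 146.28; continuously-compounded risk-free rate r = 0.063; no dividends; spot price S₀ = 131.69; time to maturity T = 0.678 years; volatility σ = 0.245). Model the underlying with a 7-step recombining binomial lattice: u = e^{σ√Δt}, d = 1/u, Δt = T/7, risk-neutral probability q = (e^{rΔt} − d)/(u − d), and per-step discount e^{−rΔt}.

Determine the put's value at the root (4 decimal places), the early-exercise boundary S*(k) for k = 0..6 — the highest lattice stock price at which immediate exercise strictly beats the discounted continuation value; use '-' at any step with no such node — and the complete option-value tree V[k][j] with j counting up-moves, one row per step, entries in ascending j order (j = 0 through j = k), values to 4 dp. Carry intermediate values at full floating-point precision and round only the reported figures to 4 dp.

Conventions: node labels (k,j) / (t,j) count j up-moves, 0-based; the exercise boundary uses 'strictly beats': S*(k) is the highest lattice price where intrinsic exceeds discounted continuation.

Δt=0.09686  u=1.07923  d=0.92659  q=0.52104  discount=0.99392
step 7 (expiry): payoffs max(K−S,0) = 69.0560 56.3342 41.5166 24.2579 4.1561 0.0000 0.0000 0.0000
step 6: (k=6,j=0): S=83.3425, K−S=62.9375, hold=62.0476 ⇒ V=62.9375 exercise | (k=6,j=1): S=97.0723, K−S=49.2077, hold=48.3178 ⇒ V=49.2077 exercise | (k=6,j=2): S=113.0639, K−S=33.2161, hold=32.3262 ⇒ V=33.2161 exercise | (k=6,j=3): S=131.6900, K−S=14.5900, hold=13.7001 ⇒ V=14.5900 exercise | (k=6,j=4): S=153.3845, K−S=0.0000, hold=1.9785 ⇒ V=1.9785 continue | (k=6,j=5): S=178.6530, K−S=0.0000, hold=0.0000 ⇒ V=0.0000 continue | (k=6,j=6): S=208.0841, K−S=0.0000, hold=0.0000 ⇒ V=0.0000 continue  boundary S*=131.6900
step 5: (k=5,j=0): S=89.9458, K−S=56.3342, hold=55.4443 ⇒ V=56.3342 exercise | (k=5,j=1): S=104.7634, K−S=41.5166, hold=40.6267 ⇒ V=41.5166 exercise | (k=5,j=2): S=122.0221, K−S=24.2579, hold=23.3680 ⇒ V=24.2579 exercise | (k=5,j=3): S=142.1239, K−S=4.1561, hold=7.9701 ⇒ V=7.9701 continue | (k=5,j=4): S=165.5373, K−S=0.0000, hold=0.9418 ⇒ V=0.9418 continue | (k=5,j=5): S=192.8078, K−S=0.0000, hold=0.0000 ⇒ V=0.0000 continue  boundary S*=122.0221
step 4: (k=4,j=0): S=97.0723, K−S=49.2077, hold=48.3178 ⇒ V=49.2077 exercise | (k=4,j=1): S=113.0639, K−S=33.2161, hold=32.3262 ⇒ V=33.2161 exercise | (k=4,j=2): S=131.6900, K−S=14.5900, hold=15.6753 ⇒ V=15.6753 continue | (k=4,j=3): S=153.3845, K−S=0.0000, hold=4.2818 ⇒ V=4.2818 continue | (k=4,j=4): S=178.6530, K−S=0.0000, hold=0.4484 ⇒ V=0.4484 continue  boundary S*=113.0639
step 3: (k=3,j=0): S=104.7634, K−S=41.5166, hold=40.6267 ⇒ V=41.5166 exercise | (k=3,j=1): S=122.0221, K−S=24.2579, hold=23.9301 ⇒ V=24.2579 exercise | (k=3,j=2): S=142.1239, K−S=4.1561, hold=9.6795 ⇒ V=9.6795 continue | (k=3,j=3): S=165.5373, K−S=0.0000, hold=2.2705 ⇒ V=2.2705 continue  boundary S*=122.0221
step 2: (k=2,j=0): S=113.0639, K−S=33.2161, hold=32.3262 ⇒ V=33.2161 exercise | (k=2,j=1): S=131.6900, K−S=14.5900, hold=16.5606 ⇒ V=16.5606 continue | (k=2,j=2): S=153.3845, K−S=0.0000, hold=5.7837 ⇒ V=5.7837 continue  boundary S*=113.0639
step 1: (k=1,j=0): S=122.0221, K−S=24.2579, hold=24.3885 ⇒ V=24.3885 continue | (k=1,j=1): S=142.1239, K−S=4.1561, hold=10.8788 ⇒ V=10.8788 continue  boundary S*=-
step 0: (k=0,j=0): S=131.6900, K−S=14.5900, hold=17.2438 ⇒ V=17.2438 continue  boundary S*=-

price = 17.2438
boundary = - - 113.0639 122.0221 113.0639 122.0221 131.6900
tree:
17.2438
24.3885 10.8788
33.2161 16.5606 5.7837
41.5166 24.2579 9.6795 2.2705
49.2077 33.2161 15.6753 4.2818 0.4484
56.3342 41.5166 24.2579 7.9701 0.9418 0.0000
62.9375 49.2077 33.2161 14.5900 1.9785 0.0000 0.0000
69.0560 56.3342 41.5166 24.2579 4.1561 0.0000 0.0000 0.0000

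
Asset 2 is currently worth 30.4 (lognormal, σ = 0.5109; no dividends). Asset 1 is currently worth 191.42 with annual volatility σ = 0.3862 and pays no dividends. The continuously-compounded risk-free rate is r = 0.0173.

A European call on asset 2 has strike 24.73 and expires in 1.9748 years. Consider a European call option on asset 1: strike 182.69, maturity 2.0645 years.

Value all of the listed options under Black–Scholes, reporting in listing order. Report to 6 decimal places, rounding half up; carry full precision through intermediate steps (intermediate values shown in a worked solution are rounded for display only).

[asset 2 call K=24.73]
σ√T = 0.5109·√1.9748 = 0.717955
d₁ = (ln(S/K) + (r+σ²/2)T) / (σ√T) = (ln(30.4/24.73) + (0.0173+0.5109²/2)·1.9748) / 0.717955 = (0.206426 + 0.291894) / 0.717955 = 0.694081
d₂ = d₁ − σ√T = 0.694081 − 0.717955 = -0.023874
e^{−rT} = 0.966413
N(d₁) = 0.756184,  N(d₂) = 0.490477
price = S·N(d₁) − K·e^{−rT}·N(d₂) = 22.988007 − 11.722093 = 11.265915
[asset 1 call K=182.69]
σ√T = 0.3862·√2.0645 = 0.554906
d₁ = (ln(S/K) + (r+σ²/2)T) / (σ√T) = (ln(191.42/182.69) + (0.0173+0.3862²/2)·2.0645) / 0.554906 = (0.046679 + 0.189676) / 0.554906 = 0.425938
d₂ = d₁ − σ√T = 0.425938 − 0.554906 = -0.128969
e^{−rT} = 0.964914
N(d₁) = 0.664923,  N(d₂) = 0.448691
price = S·N(d₁) − K·e^{−rT}·N(d₂) = 127.279644 − 79.095397 = 48.184247

price(asset 2 call K=24.73) = 11.265915
price(asset 1 call K=182.69) = 48.184247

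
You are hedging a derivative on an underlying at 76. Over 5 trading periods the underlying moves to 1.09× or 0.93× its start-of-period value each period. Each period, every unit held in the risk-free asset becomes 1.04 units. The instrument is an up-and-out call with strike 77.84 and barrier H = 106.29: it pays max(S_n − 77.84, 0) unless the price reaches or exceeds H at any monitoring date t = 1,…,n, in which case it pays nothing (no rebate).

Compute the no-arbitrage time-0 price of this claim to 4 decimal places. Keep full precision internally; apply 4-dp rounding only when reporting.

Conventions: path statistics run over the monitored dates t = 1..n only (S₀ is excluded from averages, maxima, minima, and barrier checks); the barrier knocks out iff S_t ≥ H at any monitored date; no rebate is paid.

Set p* = 0.6875 (from d < R < u); the path-dependent value is the discounted p*-expectation over all price paths.
Enumerate all 2^5 = 32 price paths (U = up ×1.09, D = down ×0.93); each path with k up-moves has probability p*^k·(1−p*)^(5−k).
DDDDD: M=70.6800, payoff=0.0000, prob=0.002980
UDDDD: M=82.8400, payoff=0.0000, prob=0.006557
DUDDD: M=77.0412, payoff=0.0000, prob=0.006557
UUDDD: M=90.2956, payoff=0.0000, prob=0.014424
DDUDD: M=71.6483, payoff=0.0000, prob=0.006557
UDUDD: M=83.9749, payoff=0.0000, prob=0.014424
DUUDD: M=83.9749, payoff=0.0000, prob=0.014424
UUUDD: M=98.4222, payoff=7.2854, prob=0.031734
DDDUD: M=70.6800, payoff=0.0000, prob=0.006557
UDDUD: M=82.8400, payoff=0.0000, prob=0.014424
DUDUD: M=78.0967, payoff=0.0000, prob=0.014424
UUDUD: M=91.5326, payoff=7.2854, prob=0.031734
DDUUD: M=78.0967, payoff=0.0000, prob=0.014424
UDUUD: M=91.5326, payoff=7.2854, prob=0.031734
DUUUD: M=91.5326, payoff=7.2854, prob=0.031734
UUUUD: M=107.2802, payoff=0.0000, prob=0.069814
DDDDU: M=70.6800, payoff=0.0000, prob=0.006557
UDDDU: M=82.8400, payoff=0.0000, prob=0.014424
DUDDU: M=77.0412, payoff=0.0000, prob=0.014424
UUDDU: M=90.2956, payoff=7.2854, prob=0.031734
DDUDU: M=72.6299, payoff=0.0000, prob=0.014424
UDUDU: M=85.1254, payoff=7.2854, prob=0.031734
DUUDU: M=85.1254, payoff=7.2854, prob=0.031734
UUUDU: M=99.7706, payoff=21.9306, prob=0.069814
DDDUU: M=72.6299, payoff=0.0000, prob=0.014424
UDDUU: M=85.1254, payoff=7.2854, prob=0.031734
DUDUU: M=85.1254, payoff=7.2854, prob=0.031734
UUDUU: M=99.7706, payoff=21.9306, prob=0.069814
DDUUU: M=85.1254, payoff=7.2854, prob=0.031734
UDUUU: M=99.7706, payoff=21.9306, prob=0.069814
DUUUU: M=99.7706, payoff=21.9306, prob=0.069814
UUUUU: M=116.9354, payoff=0.0000, prob=0.153590
Price = Σ prob·payoff / R^5 = 8.436127 / 1.216653 = 6.9339

price = 6.9339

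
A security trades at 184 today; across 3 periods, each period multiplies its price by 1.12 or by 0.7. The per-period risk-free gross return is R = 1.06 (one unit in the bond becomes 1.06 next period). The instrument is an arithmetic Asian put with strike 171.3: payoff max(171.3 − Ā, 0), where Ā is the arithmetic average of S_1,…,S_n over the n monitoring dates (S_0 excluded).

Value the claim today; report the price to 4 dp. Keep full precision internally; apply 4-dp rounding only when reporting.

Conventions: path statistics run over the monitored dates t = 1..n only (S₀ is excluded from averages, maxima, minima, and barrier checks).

price = 4.5173

Set p* = 0.8571 (from d < R < u); the path-dependent value is the discounted p*-expectation over all price paths.
Enumerate all 2^3 = 8 price paths (U = up ×1.12, D = down ×0.7); each path with k up-moves has probability p*^k·(1−p*)^(3−k).
DDD: Ā=94.0240, payoff=77.2760, prob=0.002915
UDD: Ā=150.4384, payoff=20.8616, prob=0.017493
DUD: Ā=124.6784, payoff=46.6216, prob=0.017493
UUD: Ā=199.4854, payoff=0.0000, prob=0.104956
DDU: Ā=106.6464, payoff=64.6536, prob=0.017493
UDU: Ā=170.6342, payoff=0.6658, prob=0.104956
DUU: Ā=144.8742, payoff=26.4258, prob=0.104956
UUU: Ā=231.7988, payoff=0.0000, prob=0.629738
Price = Σ prob·payoff / R^3 = 5.380150 / 1.191016 = 4.5173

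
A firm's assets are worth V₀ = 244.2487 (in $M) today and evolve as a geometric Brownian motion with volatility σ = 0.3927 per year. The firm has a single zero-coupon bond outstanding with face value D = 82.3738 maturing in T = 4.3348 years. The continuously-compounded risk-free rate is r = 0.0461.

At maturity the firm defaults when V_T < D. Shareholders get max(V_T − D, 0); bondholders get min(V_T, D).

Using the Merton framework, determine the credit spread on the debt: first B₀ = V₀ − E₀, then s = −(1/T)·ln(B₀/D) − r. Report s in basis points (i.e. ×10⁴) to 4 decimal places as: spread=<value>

spread=84.9905

Apply the equity-as-call identities (strike 82.3738, horizon 4.3348 years):
d₁ = [ln(V₀/D) + (r + σ²/2)T] / (σ√T)
   = [ln(244.2487/82.3738) + (0.0461 + 0.5·0.3927²)·4.3348] / (0.3927·√4.3348)
   = [1.086920 + 0.534076] / 0.817609 = 1.982606
d₂ = d₁ − σ√T = 1.982606 − 0.817609 = 1.164998
N(d₁) = 0.976294,  N(d₂) = 0.877990,  e^(−rT) = 0.818866
E₀ = V₀·N(d₁) − D·e^(−rT)·N(d₂)
   = 244.2487·0.976294 − 82.3738·0.818866·0.877990 = 179.235425
B₀ = V₀ − E₀ = 244.2487 − 179.235425 = 65.013275
spread = −(1/T)·ln(B₀/D) − r = −(1/4.3348)·ln(65.013275/82.3738) − 0.0461 = 0.00849905
in basis points: 0.00849905 × 10⁴ = 84.9905 bp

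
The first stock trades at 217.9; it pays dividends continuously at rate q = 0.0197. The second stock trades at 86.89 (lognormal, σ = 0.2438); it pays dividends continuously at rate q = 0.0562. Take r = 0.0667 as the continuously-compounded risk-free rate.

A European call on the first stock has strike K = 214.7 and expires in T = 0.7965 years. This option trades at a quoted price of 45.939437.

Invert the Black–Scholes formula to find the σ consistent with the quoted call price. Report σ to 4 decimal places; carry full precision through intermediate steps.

sigma = 0.5462

At σ = 0.5462 the Black–Scholes value reproduces the quote:
σ√T = 0.5462·√0.7965 = 0.487466
d₁ = (ln(S/K) + (r−q+σ²/2)T) / (σ√T) = (ln(217.9/214.7) + (0.0667−0.0197+0.5462²/2)·0.7965) / 0.487466 = (0.014795 + 0.156247) / 0.487466 = 0.350879
d₂ = d₁ − σ√T = 0.350879 − 0.487466 = -0.136587
e^{−rT} = 0.948260
e^{−qT} = 0.984431
N(d₁) = 0.637160,  N(d₂) = 0.445679
V = S·e^{−qT}·N(d₁) − K·e^{−rT}·N(d₂) = 136.675767 − 90.736330 = 45.939437 (the observed quote) — the price is monotone increasing in volatility, hence this σ is the only solution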